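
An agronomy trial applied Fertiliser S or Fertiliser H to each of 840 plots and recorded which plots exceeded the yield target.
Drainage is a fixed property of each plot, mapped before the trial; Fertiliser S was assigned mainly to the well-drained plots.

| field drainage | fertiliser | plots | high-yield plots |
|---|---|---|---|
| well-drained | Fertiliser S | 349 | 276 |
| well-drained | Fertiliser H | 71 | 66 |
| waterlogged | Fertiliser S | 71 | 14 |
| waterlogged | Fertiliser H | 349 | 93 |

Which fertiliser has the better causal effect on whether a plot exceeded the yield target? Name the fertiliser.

The stratified and pooled comparisons disagree (Fertiliser H wins within each field drainage; Fertiliser S wins overall), so the answer turns on the causal role of field drainage.
Here field drainage is a common cause — it drives both which fertiliser a case falls under and the outcome. The crude comparison mixes populations; the stratum-specific rates are the causally relevant ones.
Within each level — well-drained: 79.1% vs 93.0%; waterlogged: 19.7% vs 26.6% — Fertiliser H is higher every time.

Fertiliser H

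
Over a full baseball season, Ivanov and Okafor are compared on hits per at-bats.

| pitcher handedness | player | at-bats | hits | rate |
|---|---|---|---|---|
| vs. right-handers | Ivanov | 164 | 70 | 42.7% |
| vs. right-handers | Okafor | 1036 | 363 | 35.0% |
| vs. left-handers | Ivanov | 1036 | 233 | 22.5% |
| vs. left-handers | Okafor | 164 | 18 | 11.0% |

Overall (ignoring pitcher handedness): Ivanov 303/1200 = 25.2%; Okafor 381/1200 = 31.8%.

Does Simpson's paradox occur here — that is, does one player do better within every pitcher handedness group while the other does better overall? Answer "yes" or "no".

Within each pitcher handedness level (vs. right-handers 42.7% vs 35.0%; vs. left-handers 22.5% vs 11.0%), Ivanov has the higher rate every time. Pooled: 25.2% vs 31.8% — Okafor has the higher rate overall. The two comparisons disagree.

yes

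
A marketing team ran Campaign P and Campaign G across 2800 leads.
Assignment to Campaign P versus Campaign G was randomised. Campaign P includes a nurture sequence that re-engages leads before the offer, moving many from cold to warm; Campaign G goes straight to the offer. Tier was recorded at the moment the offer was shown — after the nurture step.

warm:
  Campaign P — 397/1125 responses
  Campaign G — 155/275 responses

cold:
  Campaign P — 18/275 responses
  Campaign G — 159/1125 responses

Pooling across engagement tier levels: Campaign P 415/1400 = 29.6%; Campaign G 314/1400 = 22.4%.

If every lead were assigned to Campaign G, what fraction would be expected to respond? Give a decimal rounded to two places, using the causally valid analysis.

0.22

Engagement tier is recorded after the campaign and is itself shifted by it — it sits on the causal path from campaign to outcome. Conditioning on a mediator would strip out part of the effect we want; the pooled comparison gives the total causal effect.
So P(outcome | do(Campaign G)) is just the pooled rate for Campaign G: 314/1400 = 0.224.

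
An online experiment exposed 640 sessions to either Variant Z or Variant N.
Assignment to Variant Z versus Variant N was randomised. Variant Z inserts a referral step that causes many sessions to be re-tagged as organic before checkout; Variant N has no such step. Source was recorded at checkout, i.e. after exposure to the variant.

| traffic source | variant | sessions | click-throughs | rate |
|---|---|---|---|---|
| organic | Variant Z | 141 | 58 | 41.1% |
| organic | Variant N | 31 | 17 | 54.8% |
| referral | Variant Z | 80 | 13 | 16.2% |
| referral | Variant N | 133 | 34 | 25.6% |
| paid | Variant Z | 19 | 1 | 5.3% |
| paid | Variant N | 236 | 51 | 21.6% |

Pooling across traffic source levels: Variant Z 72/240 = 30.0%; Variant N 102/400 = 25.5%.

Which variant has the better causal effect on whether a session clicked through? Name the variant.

The stratified and pooled comparisons disagree (Variant N wins within each traffic source; Variant Z wins overall), so the answer turns on the causal role of traffic source.
Traffic source lies on the pathway variant → traffic source → outcome, so adjusting for it blocks the indirect effect. For the total causal effect of variant, use the unadjusted pooled rates.
Pooled: Variant Z 30.0% vs Variant N 25.5%; Variant Z is higher overall.

Variant Z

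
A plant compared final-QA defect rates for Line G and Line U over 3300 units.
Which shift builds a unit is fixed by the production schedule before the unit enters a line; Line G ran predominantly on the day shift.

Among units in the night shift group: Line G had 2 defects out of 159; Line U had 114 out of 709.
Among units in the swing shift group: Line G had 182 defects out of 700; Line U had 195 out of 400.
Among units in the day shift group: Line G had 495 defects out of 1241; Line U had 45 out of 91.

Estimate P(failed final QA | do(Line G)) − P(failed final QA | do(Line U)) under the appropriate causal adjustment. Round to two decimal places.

-0.15

The stratified and pooled comparisons disagree (Line G wins within each shift; Line U wins overall), so the answer turns on the causal role of shift.
Here shift is a common cause — it drives both which line a case falls under and the outcome. The crude comparison mixes populations; the stratum-specific rates are the causally relevant ones.
Adjusting over the population distribution of shift: 0.263·(0.013−0.161) + 0.333·(0.260−0.487) + 0.404·(0.399−0.495) = -0.153.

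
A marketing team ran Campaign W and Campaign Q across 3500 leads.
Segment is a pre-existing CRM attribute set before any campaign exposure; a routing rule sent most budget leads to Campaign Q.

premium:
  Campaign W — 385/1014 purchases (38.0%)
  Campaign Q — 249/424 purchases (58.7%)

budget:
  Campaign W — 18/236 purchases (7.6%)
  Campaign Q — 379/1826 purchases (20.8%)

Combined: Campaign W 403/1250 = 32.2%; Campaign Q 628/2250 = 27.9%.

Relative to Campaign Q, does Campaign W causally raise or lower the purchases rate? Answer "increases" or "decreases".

decreases

The customer segment-specific comparison favours Campaign Q throughout, but the pooled figures favour Campaign W. The question is whether to condition on customer segment.
Here customer segment is a common cause — it drives both which campaign a case falls under and the outcome. The crude comparison mixes populations; the stratum-specific rates are the causally relevant ones.
Within each level — premium: 38.0% vs 58.7%; budget: 7.6% vs 20.8% — Campaign Q is higher every time.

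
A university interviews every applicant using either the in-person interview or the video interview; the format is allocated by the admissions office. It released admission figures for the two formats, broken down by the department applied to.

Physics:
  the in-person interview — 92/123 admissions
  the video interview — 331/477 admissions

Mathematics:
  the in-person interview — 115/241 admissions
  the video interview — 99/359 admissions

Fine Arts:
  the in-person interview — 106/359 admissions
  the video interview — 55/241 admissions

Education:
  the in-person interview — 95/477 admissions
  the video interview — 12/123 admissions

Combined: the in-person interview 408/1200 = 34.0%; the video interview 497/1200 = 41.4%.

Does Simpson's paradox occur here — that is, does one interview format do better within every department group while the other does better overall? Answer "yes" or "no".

Within each department level (Physics 74.8% vs 69.4%; Mathematics 47.7% vs 27.6%; Fine Arts 29.5% vs 22.8%; Education 19.9% vs 9.8%), the in-person interview has the higher rate every time. Pooled: 34.0% vs 41.4% — the video interview has the higher rate overall. The two comparisons disagree.

yes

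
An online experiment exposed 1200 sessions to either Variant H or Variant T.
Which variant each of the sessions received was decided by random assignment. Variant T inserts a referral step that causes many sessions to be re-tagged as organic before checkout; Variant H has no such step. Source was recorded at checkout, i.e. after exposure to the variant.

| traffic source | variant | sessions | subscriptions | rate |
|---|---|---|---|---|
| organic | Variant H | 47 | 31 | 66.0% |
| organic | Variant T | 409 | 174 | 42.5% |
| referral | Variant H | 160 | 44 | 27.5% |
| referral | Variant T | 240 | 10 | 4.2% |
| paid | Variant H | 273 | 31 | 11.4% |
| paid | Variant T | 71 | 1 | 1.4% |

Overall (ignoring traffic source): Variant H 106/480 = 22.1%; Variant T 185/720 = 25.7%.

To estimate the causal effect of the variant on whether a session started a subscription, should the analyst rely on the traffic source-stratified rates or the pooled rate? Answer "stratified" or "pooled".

Traffic source is recorded after the variant and is itself shifted by it — it sits on the causal path from variant to outcome. Conditioning on a mediator would strip out part of the effect we want; the pooled comparison gives the total causal effect.
Pooled: Variant H 22.1% vs Variant T 25.7%; Variant T is higher overall.

pooled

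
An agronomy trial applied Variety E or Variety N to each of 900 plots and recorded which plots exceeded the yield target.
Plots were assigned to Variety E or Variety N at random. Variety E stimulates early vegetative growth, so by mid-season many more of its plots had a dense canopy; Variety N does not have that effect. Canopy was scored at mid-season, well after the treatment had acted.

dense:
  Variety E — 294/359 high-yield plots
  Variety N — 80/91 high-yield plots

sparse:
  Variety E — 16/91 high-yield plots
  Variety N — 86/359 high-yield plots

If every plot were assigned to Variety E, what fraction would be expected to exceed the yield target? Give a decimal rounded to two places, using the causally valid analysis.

Within every mid-season canopy level Variety N has the higher rate, yet pooled Variety E does — Simpson's reversal.
The distribution of mid-season canopy is itself part of what the variety does — it is an intermediate outcome. Holding it fixed would remove that part of the effect; the total effect is the pooled difference.
So P(outcome | do(Variety E)) is just the pooled rate for Variety E: 310/450 = 0.689.

0.69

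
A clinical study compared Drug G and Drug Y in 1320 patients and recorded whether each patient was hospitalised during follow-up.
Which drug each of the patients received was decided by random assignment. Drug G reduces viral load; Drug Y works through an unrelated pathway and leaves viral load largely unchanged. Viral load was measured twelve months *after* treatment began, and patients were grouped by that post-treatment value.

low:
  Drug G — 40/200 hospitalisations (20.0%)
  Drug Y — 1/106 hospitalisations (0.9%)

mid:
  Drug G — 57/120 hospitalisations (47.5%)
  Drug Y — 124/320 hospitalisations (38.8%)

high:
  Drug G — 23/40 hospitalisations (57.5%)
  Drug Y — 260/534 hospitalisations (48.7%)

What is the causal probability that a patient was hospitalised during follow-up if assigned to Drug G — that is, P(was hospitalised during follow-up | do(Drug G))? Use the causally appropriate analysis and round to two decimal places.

Because the drug influences viral load, viral load is a post-treatment mediator, not a confounder. Stratifying on it would bias the estimate; the causal effect is the crude pooled difference.
So P(outcome | do(Drug G)) is just the pooled rate for Drug G: 120/360 = 0.333.

0.33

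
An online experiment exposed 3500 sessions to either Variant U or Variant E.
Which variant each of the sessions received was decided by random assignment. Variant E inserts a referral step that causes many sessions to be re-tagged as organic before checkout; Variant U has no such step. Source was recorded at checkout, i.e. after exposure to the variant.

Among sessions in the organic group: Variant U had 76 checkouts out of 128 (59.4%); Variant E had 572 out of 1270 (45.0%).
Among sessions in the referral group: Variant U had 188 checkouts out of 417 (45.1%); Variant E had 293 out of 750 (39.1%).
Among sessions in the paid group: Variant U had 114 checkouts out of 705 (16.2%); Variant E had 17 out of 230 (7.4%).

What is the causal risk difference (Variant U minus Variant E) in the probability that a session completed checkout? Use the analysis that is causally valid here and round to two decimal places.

-0.09

Traffic source is recorded after the variant and is itself shifted by it — it sits on the causal path from variant to outcome. Conditioning on a mediator would strip out part of the effect we want; the pooled comparison gives the total causal effect.
The causal difference is the pooled difference: 0.302 − 0.392 = -0.090.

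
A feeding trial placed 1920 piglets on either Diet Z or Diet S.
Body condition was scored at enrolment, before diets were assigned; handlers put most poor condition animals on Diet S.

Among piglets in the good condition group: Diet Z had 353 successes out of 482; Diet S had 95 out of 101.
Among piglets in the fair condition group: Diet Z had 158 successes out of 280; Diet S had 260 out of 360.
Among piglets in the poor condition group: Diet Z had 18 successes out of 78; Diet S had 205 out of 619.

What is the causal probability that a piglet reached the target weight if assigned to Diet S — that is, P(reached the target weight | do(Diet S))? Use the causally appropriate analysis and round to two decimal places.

0.65

The imbalance in starting body condition arose from how piglets were allocated, not from anything the diet did; and starting body condition independently affects the outcome. The pooled gap is confounded — condition on starting body condition.
Standardising Diet S to the population starting body condition mix: 0.304·95/101 + 0.333·260/360 + 0.363·205/619 = 0.647.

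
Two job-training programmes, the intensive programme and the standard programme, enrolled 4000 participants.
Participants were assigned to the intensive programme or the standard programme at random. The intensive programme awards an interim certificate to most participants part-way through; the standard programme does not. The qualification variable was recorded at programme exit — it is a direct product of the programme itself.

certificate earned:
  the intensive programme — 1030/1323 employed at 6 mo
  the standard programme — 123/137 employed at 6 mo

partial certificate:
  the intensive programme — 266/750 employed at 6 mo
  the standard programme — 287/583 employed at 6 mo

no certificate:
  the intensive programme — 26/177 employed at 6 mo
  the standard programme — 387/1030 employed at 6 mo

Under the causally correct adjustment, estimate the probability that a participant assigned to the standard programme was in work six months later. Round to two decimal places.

0.46

the standard programme is higher inside every qualification attained during the programme stratum but the intensive programme is higher in aggregate. Whether to stratify depends on how qualification attained during the programme relates to the programme.
Stratifying would compare programmes among participants the programmes themselves sorted into qualification attained during the programme groups — a form of selection on an intermediate. The unconditioned pooled rates give the total causal effect.
So P(outcome | do(the standard programme)) is just the pooled rate for the standard programme: 797/1750 = 0.455.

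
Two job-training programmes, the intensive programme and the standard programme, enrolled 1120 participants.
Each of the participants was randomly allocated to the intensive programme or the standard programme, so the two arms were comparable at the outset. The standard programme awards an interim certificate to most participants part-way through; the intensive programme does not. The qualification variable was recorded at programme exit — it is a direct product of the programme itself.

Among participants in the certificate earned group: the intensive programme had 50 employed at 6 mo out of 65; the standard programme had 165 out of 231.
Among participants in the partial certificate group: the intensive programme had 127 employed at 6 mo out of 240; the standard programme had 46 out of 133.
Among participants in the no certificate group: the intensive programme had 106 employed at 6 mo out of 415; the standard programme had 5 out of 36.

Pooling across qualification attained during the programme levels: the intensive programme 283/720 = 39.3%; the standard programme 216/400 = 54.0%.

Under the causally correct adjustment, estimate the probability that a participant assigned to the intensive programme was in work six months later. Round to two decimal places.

Qualification attained during the programme here is a post-treatment variable shaped by the programme; conditioning on it would introduce bias rather than remove it. The overall comparison is the causal one.
So P(outcome | do(the intensive programme)) is just the pooled rate for the intensive programme: 283/720 = 0.393.

0.39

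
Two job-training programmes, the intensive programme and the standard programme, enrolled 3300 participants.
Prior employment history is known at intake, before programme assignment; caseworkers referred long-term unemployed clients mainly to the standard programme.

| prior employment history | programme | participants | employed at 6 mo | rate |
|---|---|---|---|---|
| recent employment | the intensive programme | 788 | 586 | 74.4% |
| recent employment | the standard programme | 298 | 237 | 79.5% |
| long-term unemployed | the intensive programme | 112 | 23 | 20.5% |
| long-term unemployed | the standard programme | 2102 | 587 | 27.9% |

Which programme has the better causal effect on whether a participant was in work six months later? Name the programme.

the standard programme

The imbalance in prior employment history arose from how participants were allocated, not from anything the programme did; and prior employment history independently affects the outcome. The pooled gap is confounded — condition on prior employment history.
Within each level — recent employment: 74.4% vs 79.5%; long-term unemployed: 20.5% vs 27.9% — the standard programme is higher every time.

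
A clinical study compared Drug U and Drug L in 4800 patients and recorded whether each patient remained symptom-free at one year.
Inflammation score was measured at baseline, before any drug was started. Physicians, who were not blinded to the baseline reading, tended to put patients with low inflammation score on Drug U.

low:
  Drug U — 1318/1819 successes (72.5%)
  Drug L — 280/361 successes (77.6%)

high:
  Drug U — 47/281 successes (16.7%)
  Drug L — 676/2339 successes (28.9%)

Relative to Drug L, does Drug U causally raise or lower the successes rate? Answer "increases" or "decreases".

decreases

Within every inflammation score level Drug L has the higher rate, yet pooled Drug U does — Simpson's reversal.
Nothing the drug does changes inflammation score; the imbalance is an allocation artefact. With inflammation score also predicting the outcome, the pooled figure is confounded, and the within-stratum comparison is the causal one.
Within each level — low: 72.5% vs 77.6%; high: 16.7% vs 28.9% — Drug L is higher every time.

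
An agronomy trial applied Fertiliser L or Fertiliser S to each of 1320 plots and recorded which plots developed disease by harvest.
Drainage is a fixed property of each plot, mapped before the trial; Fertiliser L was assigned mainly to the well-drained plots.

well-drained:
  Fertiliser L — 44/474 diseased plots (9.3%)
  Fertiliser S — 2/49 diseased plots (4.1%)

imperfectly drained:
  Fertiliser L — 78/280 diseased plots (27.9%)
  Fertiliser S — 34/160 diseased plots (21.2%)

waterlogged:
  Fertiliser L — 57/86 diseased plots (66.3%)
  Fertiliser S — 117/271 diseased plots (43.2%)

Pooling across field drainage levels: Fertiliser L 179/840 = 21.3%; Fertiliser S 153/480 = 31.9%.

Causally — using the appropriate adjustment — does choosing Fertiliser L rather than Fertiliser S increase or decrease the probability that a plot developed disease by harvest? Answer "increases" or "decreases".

Within every field drainage level Fertiliser S has the lower rate, yet pooled Fertiliser L does — Simpson's reversal.
Field drainage satisfies the back-door criterion: it is not a descendant of the fertiliser, and it blocks the spurious path from fertiliser to outcome. Adjusting for it (i.e., using the within-field drainage rates) gives the causal effect.
Within each level — well-drained: 9.3% vs 4.1%; imperfectly drained: 27.9% vs 21.2%; waterlogged: 66.3% vs 43.2% — Fertiliser S is lower every time.

increases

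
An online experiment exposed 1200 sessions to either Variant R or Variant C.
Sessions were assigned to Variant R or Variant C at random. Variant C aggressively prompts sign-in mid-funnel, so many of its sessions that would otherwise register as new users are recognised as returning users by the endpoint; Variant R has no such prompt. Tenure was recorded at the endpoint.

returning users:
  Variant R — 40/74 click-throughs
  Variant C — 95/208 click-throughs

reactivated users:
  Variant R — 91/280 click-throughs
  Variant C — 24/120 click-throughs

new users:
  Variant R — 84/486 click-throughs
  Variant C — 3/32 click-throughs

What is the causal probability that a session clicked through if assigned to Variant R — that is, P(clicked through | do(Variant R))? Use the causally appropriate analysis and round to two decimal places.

The stratified and pooled comparisons disagree (Variant R wins within each user tenure; Variant C wins overall), so the answer turns on the causal role of user tenure.
User tenure is recorded after the variant and is itself shifted by it — it sits on the causal path from variant to outcome. Conditioning on a mediator would strip out part of the effect we want; the pooled comparison gives the total causal effect.
So P(outcome | do(Variant R)) is just the pooled rate for Variant R: 215/840 = 0.256.

0.26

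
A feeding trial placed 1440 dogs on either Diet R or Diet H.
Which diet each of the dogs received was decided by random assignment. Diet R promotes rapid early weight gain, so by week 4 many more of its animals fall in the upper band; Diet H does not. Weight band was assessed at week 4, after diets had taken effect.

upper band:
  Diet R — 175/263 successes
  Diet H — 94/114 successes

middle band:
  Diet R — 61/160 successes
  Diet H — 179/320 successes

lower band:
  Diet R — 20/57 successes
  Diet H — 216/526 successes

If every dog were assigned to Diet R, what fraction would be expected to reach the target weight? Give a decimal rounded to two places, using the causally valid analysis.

Week-4 weight band lies on the pathway diet → week-4 weight band → outcome, so adjusting for it blocks the indirect effect. For the total causal effect of diet, use the unadjusted pooled rates.
So P(outcome | do(Diet R)) is just the pooled rate for Diet R: 256/480 = 0.533.

0.53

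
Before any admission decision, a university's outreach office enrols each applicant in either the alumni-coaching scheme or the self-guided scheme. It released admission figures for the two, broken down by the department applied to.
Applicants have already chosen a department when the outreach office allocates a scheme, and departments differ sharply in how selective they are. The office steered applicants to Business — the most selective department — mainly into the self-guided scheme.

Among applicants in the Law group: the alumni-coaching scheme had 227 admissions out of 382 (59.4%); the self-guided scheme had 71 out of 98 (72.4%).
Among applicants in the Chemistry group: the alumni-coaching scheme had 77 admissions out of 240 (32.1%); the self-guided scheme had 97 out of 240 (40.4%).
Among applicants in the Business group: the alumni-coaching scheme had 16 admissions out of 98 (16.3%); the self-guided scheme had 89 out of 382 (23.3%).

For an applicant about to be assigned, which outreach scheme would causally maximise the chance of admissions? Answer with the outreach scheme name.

The department-specific comparison favours the self-guided scheme throughout, but the pooled figures favour the alumni-coaching scheme. The question is whether to condition on department.
Here department is a common cause — it drives both which outreach scheme a case falls under and the outcome. The crude comparison mixes populations; the stratum-specific rates are the causally relevant ones.
Within each level — Law: 59.4% vs 72.4%; Chemistry: 32.1% vs 40.4%; Business: 16.3% vs 23.3% — the self-guided scheme is higher every time.

the self-guided scheme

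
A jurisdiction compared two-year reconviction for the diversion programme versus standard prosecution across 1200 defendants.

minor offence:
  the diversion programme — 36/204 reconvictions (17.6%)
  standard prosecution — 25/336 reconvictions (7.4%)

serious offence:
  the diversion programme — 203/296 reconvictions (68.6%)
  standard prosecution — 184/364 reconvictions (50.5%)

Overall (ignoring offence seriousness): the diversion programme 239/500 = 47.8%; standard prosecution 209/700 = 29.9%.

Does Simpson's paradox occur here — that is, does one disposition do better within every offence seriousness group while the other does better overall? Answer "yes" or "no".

Within each offence seriousness level (minor offence 17.6% vs 7.4%; serious offence 68.6% vs 50.5%), standard prosecution has the lower rate every time. Pooled: 47.8% vs 29.9% — standard prosecution has the lower rate overall. They agree.

no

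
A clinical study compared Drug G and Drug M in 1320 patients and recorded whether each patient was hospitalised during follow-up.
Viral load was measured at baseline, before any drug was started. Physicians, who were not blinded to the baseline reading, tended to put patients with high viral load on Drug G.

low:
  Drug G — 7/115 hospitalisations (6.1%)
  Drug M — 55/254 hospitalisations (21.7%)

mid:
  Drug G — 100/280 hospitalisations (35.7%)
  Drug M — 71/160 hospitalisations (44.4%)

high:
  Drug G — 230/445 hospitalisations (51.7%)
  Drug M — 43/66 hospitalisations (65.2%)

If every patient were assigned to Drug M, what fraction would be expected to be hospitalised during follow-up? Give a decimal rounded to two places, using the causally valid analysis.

Viral load is set before the drug has any effect — it is not caused by the drug — and it independently drives the outcome. That makes it a confounder, so the causal comparison is within viral load levels.
Standardising Drug M to the population viral load mix: 0.280·55/254 + 0.333·71/160 + 0.387·43/66 = 0.461.

0.46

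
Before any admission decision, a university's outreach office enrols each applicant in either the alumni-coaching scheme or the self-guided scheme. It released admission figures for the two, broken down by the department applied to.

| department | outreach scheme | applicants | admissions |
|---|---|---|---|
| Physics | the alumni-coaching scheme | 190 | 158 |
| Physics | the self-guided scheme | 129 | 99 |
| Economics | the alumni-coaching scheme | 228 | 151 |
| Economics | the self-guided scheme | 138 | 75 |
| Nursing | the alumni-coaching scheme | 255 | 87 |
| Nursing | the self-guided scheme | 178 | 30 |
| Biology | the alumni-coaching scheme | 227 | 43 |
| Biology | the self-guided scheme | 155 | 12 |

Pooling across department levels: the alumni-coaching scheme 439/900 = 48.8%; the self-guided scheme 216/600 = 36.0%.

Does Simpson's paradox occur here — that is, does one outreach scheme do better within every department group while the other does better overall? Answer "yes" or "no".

no

Within each department level (Physics 83.2% vs 76.7%; Economics 66.2% vs 54.3%; Nursing 34.1% vs 16.9%; Biology 18.9% vs 7.7%), the alumni-coaching scheme has the higher rate every time. Pooled: 48.8% vs 36.0% — the alumni-coaching scheme has the higher rate overall. They agree.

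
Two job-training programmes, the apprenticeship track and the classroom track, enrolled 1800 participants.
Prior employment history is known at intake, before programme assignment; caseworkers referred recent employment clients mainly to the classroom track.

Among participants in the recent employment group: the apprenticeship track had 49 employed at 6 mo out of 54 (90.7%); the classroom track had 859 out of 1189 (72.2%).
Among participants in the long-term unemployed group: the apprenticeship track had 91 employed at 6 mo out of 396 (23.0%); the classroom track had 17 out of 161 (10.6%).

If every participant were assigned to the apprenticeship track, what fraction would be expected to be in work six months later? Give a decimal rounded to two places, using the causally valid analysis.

0.70

Prior employment history satisfies the back-door criterion: it is not a descendant of the programme, and it blocks the spurious path from programme to outcome. Adjusting for it (i.e., using the within-prior employment history rates) gives the causal effect.
Standardising the apprenticeship track to the population prior employment history mix: 0.691·49/54 + 0.309·91/396 = 0.698.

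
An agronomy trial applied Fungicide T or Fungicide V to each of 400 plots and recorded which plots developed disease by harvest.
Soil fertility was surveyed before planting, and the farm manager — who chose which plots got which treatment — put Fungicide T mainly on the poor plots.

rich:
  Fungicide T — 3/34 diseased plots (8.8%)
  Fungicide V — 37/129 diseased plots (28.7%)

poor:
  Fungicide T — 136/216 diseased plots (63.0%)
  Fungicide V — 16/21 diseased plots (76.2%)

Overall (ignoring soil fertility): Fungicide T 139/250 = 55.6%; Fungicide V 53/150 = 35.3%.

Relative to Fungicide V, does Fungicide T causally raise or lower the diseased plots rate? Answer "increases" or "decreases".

The imbalance in soil fertility arose from how plots were allocated, not from anything the fungicide did; and soil fertility independently affects the outcome. The pooled gap is confounded — condition on soil fertility.
Within each level — rich: 8.8% vs 28.7%; poor: 63.0% vs 76.2% — Fungicide T is lower every time.

decreases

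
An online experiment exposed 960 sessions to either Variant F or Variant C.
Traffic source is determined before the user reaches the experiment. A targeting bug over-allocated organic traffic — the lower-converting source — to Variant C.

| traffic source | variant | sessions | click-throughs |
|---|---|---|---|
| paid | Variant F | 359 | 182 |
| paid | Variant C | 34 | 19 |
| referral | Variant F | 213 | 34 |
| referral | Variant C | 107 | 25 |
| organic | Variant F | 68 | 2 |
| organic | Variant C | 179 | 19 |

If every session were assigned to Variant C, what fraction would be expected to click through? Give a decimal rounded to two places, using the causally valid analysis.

Within every traffic source level Variant C has the higher rate, yet pooled Variant F does — Simpson's reversal.
Traffic source differs across variants for reasons unrelated to any effect of the variant itself, and it separately predicts the outcome — a classic confounder. We must compare within traffic source levels.
Standardising Variant C to the population traffic source mix: 0.409·19/34 + 0.333·25/107 + 0.257·19/179 = 0.334.

0.33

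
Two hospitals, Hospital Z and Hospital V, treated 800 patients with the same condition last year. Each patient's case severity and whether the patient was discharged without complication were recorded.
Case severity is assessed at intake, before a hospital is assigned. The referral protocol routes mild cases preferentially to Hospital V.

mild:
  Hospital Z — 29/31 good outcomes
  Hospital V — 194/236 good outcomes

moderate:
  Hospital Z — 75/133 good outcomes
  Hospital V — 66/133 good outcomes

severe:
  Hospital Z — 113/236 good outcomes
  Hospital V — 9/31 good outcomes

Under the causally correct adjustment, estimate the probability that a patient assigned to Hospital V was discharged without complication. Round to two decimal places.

0.54

Hospital Z is higher inside every case severity stratum but Hospital V is higher in aggregate. Whether to stratify depends on how case severity relates to the hospital.
Nothing the hospital does changes case severity; the imbalance is an allocation artefact. With case severity also predicting the outcome, the pooled figure is confounded, and the within-stratum comparison is the causal one.
Standardising Hospital V to the population case severity mix: 0.334·194/236 + 0.333·66/133 + 0.334·9/31 = 0.536.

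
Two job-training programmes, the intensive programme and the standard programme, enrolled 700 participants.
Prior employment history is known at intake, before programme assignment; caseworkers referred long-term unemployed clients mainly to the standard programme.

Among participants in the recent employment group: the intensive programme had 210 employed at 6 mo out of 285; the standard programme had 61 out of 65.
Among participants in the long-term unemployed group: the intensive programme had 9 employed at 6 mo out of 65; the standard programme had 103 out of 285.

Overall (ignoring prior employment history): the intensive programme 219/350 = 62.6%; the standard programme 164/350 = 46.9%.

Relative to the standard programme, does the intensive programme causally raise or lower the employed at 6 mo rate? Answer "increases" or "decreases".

Prior employment history is set before the programme has any effect — it is not caused by the programme — and it independently drives the outcome. That makes it a confounder, so the causal comparison is within prior employment history levels.
Within each level — recent employment: 73.7% vs 93.8%; long-term unemployed: 13.8% vs 36.1% — the standard programme is higher every time.

decreases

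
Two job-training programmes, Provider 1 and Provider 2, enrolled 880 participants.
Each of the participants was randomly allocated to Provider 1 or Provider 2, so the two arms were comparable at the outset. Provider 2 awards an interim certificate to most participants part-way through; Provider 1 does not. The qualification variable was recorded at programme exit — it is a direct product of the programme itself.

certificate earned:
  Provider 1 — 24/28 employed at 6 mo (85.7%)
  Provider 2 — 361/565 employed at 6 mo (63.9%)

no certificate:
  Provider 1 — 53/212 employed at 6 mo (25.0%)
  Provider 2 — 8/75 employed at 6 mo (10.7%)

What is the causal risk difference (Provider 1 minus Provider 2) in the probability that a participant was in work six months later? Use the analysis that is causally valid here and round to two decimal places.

-0.26

The stratified and pooled comparisons disagree (Provider 1 wins within each qualification attained during the programme; Provider 2 wins overall), so the answer turns on the causal role of qualification attained during the programme.
Qualification attained during the programme lies on the pathway programme → qualification attained during the programme → outcome, so adjusting for it blocks the indirect effect. For the total causal effect of programme, use the unadjusted pooled rates.
The causal difference is the pooled difference: 0.321 − 0.577 = -0.256.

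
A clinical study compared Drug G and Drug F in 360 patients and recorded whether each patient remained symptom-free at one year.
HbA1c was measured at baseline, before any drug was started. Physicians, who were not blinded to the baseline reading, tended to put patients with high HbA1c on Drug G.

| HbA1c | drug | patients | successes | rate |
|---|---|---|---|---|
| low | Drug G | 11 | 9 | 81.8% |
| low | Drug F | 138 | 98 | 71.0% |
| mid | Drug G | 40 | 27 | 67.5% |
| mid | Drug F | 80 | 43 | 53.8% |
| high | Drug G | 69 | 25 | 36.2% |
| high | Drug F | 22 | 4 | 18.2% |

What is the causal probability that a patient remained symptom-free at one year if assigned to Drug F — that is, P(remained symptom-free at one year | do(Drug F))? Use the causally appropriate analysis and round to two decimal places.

0.52

Within every HbA1c level Drug G has the higher rate, yet pooled Drug F does — Simpson's reversal.
Here HbA1c is a common cause — it drives both which drug a case falls under and the outcome. The crude comparison mixes populations; the stratum-specific rates are the causally relevant ones.
Standardising Drug F to the population HbA1c mix: 0.414·98/138 + 0.333·43/80 + 0.253·4/22 = 0.519.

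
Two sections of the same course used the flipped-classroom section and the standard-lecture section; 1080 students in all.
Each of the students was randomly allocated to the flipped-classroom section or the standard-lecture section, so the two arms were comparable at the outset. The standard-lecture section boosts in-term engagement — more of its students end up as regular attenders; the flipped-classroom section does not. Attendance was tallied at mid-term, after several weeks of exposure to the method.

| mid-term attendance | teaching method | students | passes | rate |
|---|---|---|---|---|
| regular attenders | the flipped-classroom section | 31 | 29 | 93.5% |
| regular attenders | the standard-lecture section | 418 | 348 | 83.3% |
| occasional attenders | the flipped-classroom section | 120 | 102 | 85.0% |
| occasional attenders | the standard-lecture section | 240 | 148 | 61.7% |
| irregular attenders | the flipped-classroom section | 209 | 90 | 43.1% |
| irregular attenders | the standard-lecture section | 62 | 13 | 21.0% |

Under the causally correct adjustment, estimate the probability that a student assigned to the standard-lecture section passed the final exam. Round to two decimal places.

The stratified and pooled comparisons disagree (the flipped-classroom section wins within each mid-term attendance; the standard-lecture section wins overall), so the answer turns on the causal role of mid-term attendance.
Mid-term attendance is recorded after the teaching method and is itself shifted by it — it sits on the causal path from teaching method to outcome. Conditioning on a mediator would strip out part of the effect we want; the pooled comparison gives the total causal effect.
So P(outcome | do(the standard-lecture section)) is just the pooled rate for the standard-lecture section: 509/720 = 0.707.

0.71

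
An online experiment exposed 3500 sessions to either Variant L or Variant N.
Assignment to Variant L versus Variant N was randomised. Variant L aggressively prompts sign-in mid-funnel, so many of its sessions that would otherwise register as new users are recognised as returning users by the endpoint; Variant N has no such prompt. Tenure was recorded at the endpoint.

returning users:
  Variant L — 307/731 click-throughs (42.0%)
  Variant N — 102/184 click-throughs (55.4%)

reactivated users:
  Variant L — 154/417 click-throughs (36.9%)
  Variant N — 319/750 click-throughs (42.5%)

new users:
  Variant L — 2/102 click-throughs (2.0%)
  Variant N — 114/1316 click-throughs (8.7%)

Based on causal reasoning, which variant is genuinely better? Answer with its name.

Variant L

The stratified and pooled comparisons disagree (Variant N wins within each user tenure; Variant L wins overall), so the answer turns on the causal role of user tenure.
User tenure lies on the pathway variant → user tenure → outcome, so adjusting for it blocks the indirect effect. For the total causal effect of variant, use the unadjusted pooled rates.
Pooled: Variant L 37.0% vs Variant N 23.8%; Variant L is higher overall.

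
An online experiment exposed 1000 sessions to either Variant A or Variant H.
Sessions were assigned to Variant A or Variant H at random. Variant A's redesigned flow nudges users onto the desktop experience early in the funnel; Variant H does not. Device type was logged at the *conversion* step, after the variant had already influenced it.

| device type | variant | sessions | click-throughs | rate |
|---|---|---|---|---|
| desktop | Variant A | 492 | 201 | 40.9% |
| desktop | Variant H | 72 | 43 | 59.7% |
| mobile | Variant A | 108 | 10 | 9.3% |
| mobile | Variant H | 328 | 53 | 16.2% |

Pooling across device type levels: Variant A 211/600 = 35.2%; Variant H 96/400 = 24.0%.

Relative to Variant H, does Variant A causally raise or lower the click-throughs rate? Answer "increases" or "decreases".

Within every device type level Variant H has the higher rate, yet pooled Variant A does — Simpson's reversal.
Device type here is a post-treatment variable shaped by the variant; conditioning on it would introduce bias rather than remove it. The overall comparison is the causal one.
Pooled: Variant A 35.2% vs Variant H 24.0%; Variant A is higher overall.

increases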